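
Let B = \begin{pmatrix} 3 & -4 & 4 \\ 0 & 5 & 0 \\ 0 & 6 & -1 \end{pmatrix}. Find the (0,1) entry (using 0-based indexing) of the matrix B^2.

-8

Characteristic polynomial: t^3 - 7t^2 + 7t + 15 = (t - 5)(t - 3)(t + 1), so the eigenvalues are -1, 3, 5.
t=-1: eigenvector (-1, 0, 1).
t=5: eigenvector (0, 1, 1).
t=3: eigenvector (1, 0, 0).
P = [[-1, 0, 1], [0, 1, 0], [1, 1, 0]], D = diag(-1, 5, 3), P⁻¹ = [[0, -1, 1], [0, 1, 0], [1, -1, 1]].
B² = P·diag(1, 25, 9)·P⁻¹ = [[9, -8, 8], [0, 25, 0], [0, 24, 1]].
The requested entry is -8.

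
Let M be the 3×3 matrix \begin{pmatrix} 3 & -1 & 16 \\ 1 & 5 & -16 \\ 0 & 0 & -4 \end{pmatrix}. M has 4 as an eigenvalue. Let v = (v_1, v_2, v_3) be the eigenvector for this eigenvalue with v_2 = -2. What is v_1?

2

M − 4I = [[-1, -1, 16], [1, 1, -16], [0, 0, -8]].
Solving (M − 4I)v = 0 gives the eigenspace spanned by (2, -2, 0).
With v_2 = -2, v = (2, -2, 0), so v_1 = 2.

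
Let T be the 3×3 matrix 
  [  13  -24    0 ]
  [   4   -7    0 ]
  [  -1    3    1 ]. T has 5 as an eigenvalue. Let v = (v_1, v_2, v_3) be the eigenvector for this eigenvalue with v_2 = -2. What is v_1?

-6

T − 5I = [[8, -24, 0], [4, -12, 0], [-1, 3, -4]].
Solving (T − 5I)v = 0 gives the eigenspace spanned by (-6, -2, 0).
With v_2 = -2, v = (-6, -2, 0), so v_1 = -6.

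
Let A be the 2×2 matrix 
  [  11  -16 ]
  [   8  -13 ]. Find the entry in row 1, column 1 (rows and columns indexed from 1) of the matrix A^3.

Characteristic polynomial: μ^2 + 2μ - 15 = (μ - 3)(μ + 5), so the eigenvalues are -5, 3.
μ=3: eigenvector (2, 1).
μ=-5: eigenvector (1, 1).
P = [[2, 1], [1, 1]], D = diag(3, -5), P⁻¹ = [[1, -1], [-1, 2]].
A³ = P·diag(27, -125)·P⁻¹ = [[179, -304], [152, -277]].
The requested entry is 179.

179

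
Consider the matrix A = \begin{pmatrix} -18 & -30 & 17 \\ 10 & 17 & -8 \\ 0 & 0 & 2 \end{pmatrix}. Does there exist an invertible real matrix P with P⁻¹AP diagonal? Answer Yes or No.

No

Characteristic polynomial: p(λ) = λ^3 - λ^2 - 8λ + 12 = (λ - 2)^2(λ + 3).
λ = 2 has algebraic multiplicity 2; rank(A − 2I) = 2, so geometric multiplicity = 1.
Geometric multiplicity < algebraic multiplicity, so A is not diagonalizable.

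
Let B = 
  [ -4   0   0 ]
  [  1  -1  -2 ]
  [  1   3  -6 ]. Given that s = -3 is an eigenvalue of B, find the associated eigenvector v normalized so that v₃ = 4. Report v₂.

B + 3I = [[-1, 0, 0], [1, 2, -2], [1, 3, -3]].
Solving (B + 3I)v = 0 gives the eigenspace spanned by (0, 4, 4).
With v₃ = 4, v = (0, 4, 4), so v₂ = 4.

4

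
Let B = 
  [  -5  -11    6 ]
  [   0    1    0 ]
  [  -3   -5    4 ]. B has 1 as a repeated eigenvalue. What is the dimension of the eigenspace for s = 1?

1

B − 1I = [[-6, -11, 6], [0, 0, 0], [-3, -5, 3]].
This matrix has rank 2, so its null space has dimension 3 − 2 = 1.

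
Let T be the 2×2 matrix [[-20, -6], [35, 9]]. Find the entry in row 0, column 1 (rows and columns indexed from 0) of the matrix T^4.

4026

Characteristic polynomial: r^2 + 11r + 30 = (r + 5)(r + 6), so the eigenvalues are -6, -5.
r=-6: eigenvector (-3, 7).
r=-5: eigenvector (2, -5).
P = [[-3, 2], [7, -5]], D = diag(-6, -5), P⁻¹ = [[-5, -2], [-7, -3]].
T⁴ = P·diag(1296, 625)·P⁻¹ = [[10690, 4026], [-23485, -8769]].
The requested entry is 4026.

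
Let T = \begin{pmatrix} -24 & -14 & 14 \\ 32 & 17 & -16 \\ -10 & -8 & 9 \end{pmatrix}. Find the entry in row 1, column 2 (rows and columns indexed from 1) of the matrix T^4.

Characteristic polynomial: λ^3 - 2λ^2 - 11λ + 12 = (λ - 4)(λ - 1)(λ + 3), so the eigenvalues are -3, 1, 4.
λ=4: eigenvector (1, 0, 2).
λ=1: eigenvector (0, 1, 1).
λ=-3: eigenvector (-2, 4, 1).
P = [[1, 0, -2], [0, 1, 4], [2, 1, 1]], D = diag(4, 1, -3), P⁻¹ = [[-3, -2, 2], [8, 5, -4], [-2, -1, 1]].
T⁴ = P·diag(256, 1, 81)·P⁻¹ = [[-444, -350, 350], [-640, -319, 320], [-1690, -1100, 1101]].
The requested entry is -350.

-350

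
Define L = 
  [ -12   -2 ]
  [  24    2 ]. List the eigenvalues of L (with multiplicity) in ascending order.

Characteristic polynomial: p(λ) = λ^2 + 10λ + 24 = (λ + 4)(λ + 6).
Roots (with multiplicity): -6, -4.

-6, -4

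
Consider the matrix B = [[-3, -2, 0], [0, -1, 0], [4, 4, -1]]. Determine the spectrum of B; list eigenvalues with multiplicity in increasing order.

-3, -1, -1

Characteristic polynomial: p(r) = r^3 + 5r^2 + 7r + 3 = (r + 1)^2(r + 3).
Roots (with multiplicity): -3, -1, -1.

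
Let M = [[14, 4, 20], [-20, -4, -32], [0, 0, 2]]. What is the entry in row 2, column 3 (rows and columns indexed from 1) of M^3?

-2624

Characteristic polynomial: s^3 - 12s^2 + 44s - 48 = (s - 6)(s - 4)(s - 2), so the eigenvalues are 2, 4, 6.
s=4: eigenvector (-2, 5, 0).
s=6: eigenvector (1, -2, 0).
s=2: eigenvector (-1, -2, 1).
P = [[-2, 1, -1], [5, -2, -2], [0, 0, 1]], D = diag(4, 6, 2), P⁻¹ = [[2, 1, 4], [5, 2, 9], [0, 0, 1]].
M³ = P·diag(64, 216, 8)·P⁻¹ = [[824, 304, 1424], [-1520, -544, -2624], [0, 0, 8]].
The requested entry is -2624.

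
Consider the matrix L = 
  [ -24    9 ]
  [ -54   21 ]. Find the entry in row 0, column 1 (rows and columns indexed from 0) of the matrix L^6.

-45927

Characteristic polynomial: t^2 + 3t - 18 = (t - 3)(t + 6), so the eigenvalues are -6, 3.
t=3: eigenvector (1, 3).
t=-6: eigenvector (-1, -2).
P = [[1, -1], [3, -2]], D = diag(3, -6), P⁻¹ = [[-2, 1], [-3, 1]].
L⁶ = P·diag(729, 46656)·P⁻¹ = [[138510, -45927], [275562, -91125]].
The requested entry is -45927.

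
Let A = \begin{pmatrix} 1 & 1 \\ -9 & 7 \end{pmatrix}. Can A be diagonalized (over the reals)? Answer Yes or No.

No

Characteristic polynomial: p(t) = t^2 - 8t + 16 = (t - 4)^2.
t = 4 has algebraic multiplicity 2; rank(A − 4I) = 1, so geometric multiplicity = 1.
Geometric multiplicity < algebraic multiplicity, so A is not diagonalizable.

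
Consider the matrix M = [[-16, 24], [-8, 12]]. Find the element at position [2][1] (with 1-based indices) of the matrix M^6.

Characteristic polynomial: t^2 + 4t = t(t + 4), so the eigenvalues are -4, 0.
t=-4: eigenvector (2, 1).
t=0: eigenvector (-3, -2).
P = [[2, -3], [1, -2]], D = diag(-4, 0), P⁻¹ = [[2, -3], [1, -2]].
M⁶ = P·diag(4096, 0)·P⁻¹ = [[16384, -24576], [8192, -12288]].
The requested entry is 8192.

8192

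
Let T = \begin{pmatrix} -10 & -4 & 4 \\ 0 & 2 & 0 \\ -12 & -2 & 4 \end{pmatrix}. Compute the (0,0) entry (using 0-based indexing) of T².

52

Characteristic polynomial: μ^3 + 4μ^2 - 4μ - 16 = (μ - 2)(μ + 2)(μ + 4), so the eigenvalues are -4, -2, 2.
μ=-4: eigenvector (2, 0, 3).
μ=2: eigenvector (0, 1, 1).
μ=-2: eigenvector (1, 0, 2).
P = [[2, 0, 1], [0, 1, 0], [3, 1, 2]], D = diag(-4, 2, -2), P⁻¹ = [[2, 1, -1], [0, 1, 0], [-3, -2, 2]].
T² = P·diag(16, 4, 4)·P⁻¹ = [[52, 24, -24], [0, 4, 0], [72, 36, -32]].
The requested entry is 52.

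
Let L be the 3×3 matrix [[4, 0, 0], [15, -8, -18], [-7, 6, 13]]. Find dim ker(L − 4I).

1

L − 4I = [[0, 0, 0], [15, -12, -18], [-7, 6, 9]].
This matrix has rank 2, so its null space has dimension 3 − 2 = 1.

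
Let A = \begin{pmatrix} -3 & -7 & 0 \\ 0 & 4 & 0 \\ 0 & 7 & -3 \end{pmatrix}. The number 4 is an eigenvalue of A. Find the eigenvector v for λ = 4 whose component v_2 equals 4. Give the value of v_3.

4

A − 4I = [[-7, -7, 0], [0, 0, 0], [0, 7, -7]].
Solving (A − 4I)v = 0 gives the eigenspace spanned by (-4, 4, 4).
With v_2 = 4, v = (-4, 4, 4), so v_3 = 4.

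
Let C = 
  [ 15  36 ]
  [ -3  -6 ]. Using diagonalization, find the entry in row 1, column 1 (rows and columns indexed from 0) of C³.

-540

Characteristic polynomial: s^2 - 9s + 18 = (s - 6)(s - 3), so the eigenvalues are 3, 6.
s=3: eigenvector (-3, 1).
s=6: eigenvector (4, -1).
P = [[-3, 4], [1, -1]], D = diag(3, 6), P⁻¹ = [[1, 4], [1, 3]].
C³ = P·diag(27, 216)·P⁻¹ = [[783, 2268], [-189, -540]].
The requested entry is -540.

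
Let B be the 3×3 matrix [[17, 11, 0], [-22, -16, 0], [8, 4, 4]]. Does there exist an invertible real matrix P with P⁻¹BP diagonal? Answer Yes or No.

Yes

Characteristic polynomial: p(s) = s^3 - 5s^2 - 26s + 120 = (s - 6)(s - 4)(s + 5).
All 3 eigenvalues are distinct, so B is diagonalizable.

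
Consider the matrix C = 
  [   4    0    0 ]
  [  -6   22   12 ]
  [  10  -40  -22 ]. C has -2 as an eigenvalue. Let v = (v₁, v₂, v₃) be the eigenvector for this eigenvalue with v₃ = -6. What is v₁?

0

C + 2I = [[6, 0, 0], [-6, 24, 12], [10, -40, -20]].
Solving (C + 2I)v = 0 gives the eigenspace spanned by (0, 3, -6).
With v₃ = -6, v = (0, 3, -6), so v₁ = 0.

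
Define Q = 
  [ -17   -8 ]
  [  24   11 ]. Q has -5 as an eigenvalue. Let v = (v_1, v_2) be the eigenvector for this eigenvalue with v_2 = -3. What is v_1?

Q + 5I = [[-12, -8], [24, 16]].
Solving (Q + 5I)v = 0 gives the eigenspace spanned by (2, -3).
With v_2 = -3, v = (2, -3), so v_1 = 2.

2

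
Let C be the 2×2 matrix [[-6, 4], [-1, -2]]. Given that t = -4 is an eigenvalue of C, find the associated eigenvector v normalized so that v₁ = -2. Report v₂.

C + 4I = [[-2, 4], [-1, 2]].
Solving (C + 4I)v = 0 gives the eigenspace spanned by (-2, -1).
With v₁ = -2, v = (-2, -1), so v₂ = -1.

-1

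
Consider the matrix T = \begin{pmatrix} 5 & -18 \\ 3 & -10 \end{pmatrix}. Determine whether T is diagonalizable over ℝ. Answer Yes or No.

Characteristic polynomial: p(s) = s^2 + 5s + 4 = (s + 1)(s + 4).
All 2 eigenvalues are distinct, so T is diagonalizable.

Yes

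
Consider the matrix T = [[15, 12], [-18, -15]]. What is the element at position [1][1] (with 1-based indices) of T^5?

1215

Characteristic polynomial: r^2 - 9 = (r - 3)(r + 3), so the eigenvalues are -3, 3.
r=-3: eigenvector (-2, 3).
r=3: eigenvector (-1, 1).
P = [[-2, -1], [3, 1]], D = diag(-3, 3), P⁻¹ = [[1, 1], [-3, -2]].
T⁵ = P·diag(-243, 243)·P⁻¹ = [[1215, 972], [-1458, -1215]].
The requested entry is 1215.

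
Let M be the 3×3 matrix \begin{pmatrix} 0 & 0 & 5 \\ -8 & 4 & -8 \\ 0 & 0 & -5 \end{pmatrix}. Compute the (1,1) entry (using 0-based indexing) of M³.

64

Characteristic polynomial: t^3 + t^2 - 20t = t(t - 4)(t + 5), so the eigenvalues are -5, 0, 4.
t=0: eigenvector (1, 2, 0).
t=4: eigenvector (0, 1, 0).
t=-5: eigenvector (-1, 0, 1).
P = [[1, 0, -1], [2, 1, 0], [0, 0, 1]], D = diag(0, 4, -5), P⁻¹ = [[1, 0, 1], [-2, 1, -2], [0, 0, 1]].
M³ = P·diag(0, 64, -125)·P⁻¹ = [[0, 0, 125], [-128, 64, -128], [0, 0, -125]].
The requested entry is 64.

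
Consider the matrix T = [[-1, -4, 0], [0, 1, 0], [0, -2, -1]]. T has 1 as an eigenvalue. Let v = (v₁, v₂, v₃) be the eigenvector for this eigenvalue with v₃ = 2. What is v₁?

T − 1I = [[-2, -4, 0], [0, 0, 0], [0, -2, -2]].
Solving (T − 1I)v = 0 gives the eigenspace spanned by (4, -2, 2).
With v₃ = 2, v = (4, -2, 2), so v₁ = 4.

4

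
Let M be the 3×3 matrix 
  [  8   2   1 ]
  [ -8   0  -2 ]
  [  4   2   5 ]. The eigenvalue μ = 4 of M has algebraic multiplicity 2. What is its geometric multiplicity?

2

M − 4I = [[4, 2, 1], [-8, -4, -2], [4, 2, 1]].
This matrix has rank 1, so its null space has dimension 3 − 1 = 2.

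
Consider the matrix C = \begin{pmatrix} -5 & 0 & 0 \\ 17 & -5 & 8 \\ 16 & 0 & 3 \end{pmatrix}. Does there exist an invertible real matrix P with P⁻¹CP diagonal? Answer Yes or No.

No

Characteristic polynomial: p(μ) = μ^3 + 7μ^2 - 5μ - 75 = (μ - 3)(μ + 5)^2.
μ = -5 has algebraic multiplicity 2; rank(C + 5I) = 2, so geometric multiplicity = 1.
Geometric multiplicity < algebraic multiplicity, so C is not diagonalizable.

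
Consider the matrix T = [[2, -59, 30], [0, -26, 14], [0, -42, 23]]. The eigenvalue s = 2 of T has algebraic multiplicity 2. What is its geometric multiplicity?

1

T − 2I = [[0, -59, 30], [0, -28, 14], [0, -42, 21]].
This matrix has rank 2, so its null space has dimension 3 − 2 = 1.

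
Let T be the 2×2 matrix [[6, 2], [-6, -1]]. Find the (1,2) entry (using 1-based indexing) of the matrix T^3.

38

Characteristic polynomial: μ^2 - 5μ + 6 = (μ - 3)(μ - 2), so the eigenvalues are 2, 3.
μ=2: eigenvector (1, -2).
μ=3: eigenvector (2, -3).
P = [[1, 2], [-2, -3]], D = diag(2, 3), P⁻¹ = [[-3, -2], [2, 1]].
T³ = P·diag(8, 27)·P⁻¹ = [[84, 38], [-114, -49]].
The requested entry is 38.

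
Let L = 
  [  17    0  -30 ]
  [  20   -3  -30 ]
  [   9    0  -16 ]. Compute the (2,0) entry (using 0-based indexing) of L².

Characteristic polynomial: μ^3 + 2μ^2 - 5μ - 6 = (μ - 2)(μ + 1)(μ + 3), so the eigenvalues are -3, -1, 2.
μ=-1: eigenvector (-5, -5, -3).
μ=-3: eigenvector (0, 1, 0).
μ=2: eigenvector (2, 2, 1).
P = [[-5, 0, 2], [-5, 1, 2], [-3, 0, 1]], D = diag(-1, -3, 2), P⁻¹ = [[1, 0, -2], [-1, 1, 0], [3, 0, -5]].
L² = P·diag(1, 9, 4)·P⁻¹ = [[19, 0, -30], [10, 9, -30], [9, 0, -14]].
The requested entry is 9.

9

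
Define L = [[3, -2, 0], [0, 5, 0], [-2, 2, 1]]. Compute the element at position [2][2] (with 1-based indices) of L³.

125

Characteristic polynomial: r^3 - 9r^2 + 23r - 15 = (r - 5)(r - 3)(r - 1), so the eigenvalues are 1, 3, 5.
r=3: eigenvector (1, 0, -1).
r=5: eigenvector (-1, 1, 1).
r=1: eigenvector (0, 0, 1).
P = [[1, -1, 0], [0, 1, 0], [-1, 1, 1]], D = diag(3, 5, 1), P⁻¹ = [[1, 1, 0], [0, 1, 0], [1, 0, 1]].
L³ = P·diag(27, 125, 1)·P⁻¹ = [[27, -98, 0], [0, 125, 0], [-26, 98, 1]].
The requested entry is 125.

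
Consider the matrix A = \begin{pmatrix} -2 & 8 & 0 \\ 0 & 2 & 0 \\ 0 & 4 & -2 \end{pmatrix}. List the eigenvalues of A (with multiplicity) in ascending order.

-2, -2, 2

Characteristic polynomial: p(λ) = λ^3 + 2λ^2 - 4λ - 8 = (λ - 2)(λ + 2)^2.
Roots (with multiplicity): -2, -2, 2.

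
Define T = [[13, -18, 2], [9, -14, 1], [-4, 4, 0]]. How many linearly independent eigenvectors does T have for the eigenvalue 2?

1

T − 2I = [[11, -18, 2], [9, -16, 1], [-4, 4, -2]].
This matrix has rank 2, so its null space has dimension 3 − 2 = 1.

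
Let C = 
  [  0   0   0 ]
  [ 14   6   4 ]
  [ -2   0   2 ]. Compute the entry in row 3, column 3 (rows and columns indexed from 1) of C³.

8

Characteristic polynomial: λ^3 - 8λ^2 + 12λ = λ(λ - 6)(λ - 2), so the eigenvalues are 0, 2, 6.
λ=0: eigenvector (1, -3, 1).
λ=6: eigenvector (0, 1, 0).
λ=2: eigenvector (0, -1, 1).
P = [[1, 0, 0], [-3, 1, -1], [1, 0, 1]], D = diag(0, 6, 2), P⁻¹ = [[1, 0, 0], [2, 1, 1], [-1, 0, 1]].
C³ = P·diag(0, 216, 8)·P⁻¹ = [[0, 0, 0], [440, 216, 208], [-8, 0, 8]].
The requested entry is 8.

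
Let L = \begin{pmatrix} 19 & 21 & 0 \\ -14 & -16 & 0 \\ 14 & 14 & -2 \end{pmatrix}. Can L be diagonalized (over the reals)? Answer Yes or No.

Yes

Characteristic polynomial: p(t) = t^3 - t^2 - 16t - 20 = (t - 5)(t + 2)^2.
t = -2 has algebraic multiplicity 2; rank(L + 2I) = 1, so geometric multiplicity = 2.
Every eigenvalue has geometric = algebraic multiplicity, so L is diagonalizable.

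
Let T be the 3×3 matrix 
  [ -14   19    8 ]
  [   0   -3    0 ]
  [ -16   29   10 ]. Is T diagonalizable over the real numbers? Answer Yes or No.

Characteristic polynomial: p(r) = r^3 + 7r^2 - 36 = (r - 2)(r + 3)(r + 6).
All 3 eigenvalues are distinct, so T is diagonalizable.

Yes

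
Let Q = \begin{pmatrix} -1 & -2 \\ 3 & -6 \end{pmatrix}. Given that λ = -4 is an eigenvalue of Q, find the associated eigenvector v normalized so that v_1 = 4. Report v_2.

Q + 4I = [[3, -2], [3, -2]].
Solving (Q + 4I)v = 0 gives the eigenspace spanned by (4, 6).
With v_1 = 4, v = (4, 6), so v_2 = 6.

6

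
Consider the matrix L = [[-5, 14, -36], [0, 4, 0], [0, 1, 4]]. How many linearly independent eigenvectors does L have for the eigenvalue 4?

1

L − 4I = [[-9, 14, -36], [0, 0, 0], [0, 1, 0]].
This matrix has rank 2, so its null space has dimension 3 − 2 = 1.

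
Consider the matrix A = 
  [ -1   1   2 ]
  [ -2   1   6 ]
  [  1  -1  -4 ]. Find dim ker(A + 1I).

1

A + 1I = [[0, 1, 2], [-2, 2, 6], [1, -1, -3]].
This matrix has rank 2, so its null space has dimension 3 − 2 = 1.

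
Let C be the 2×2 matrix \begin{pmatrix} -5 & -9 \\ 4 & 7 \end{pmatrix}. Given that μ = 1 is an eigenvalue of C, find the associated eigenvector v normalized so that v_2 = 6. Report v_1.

-9

C − 1I = [[-6, -9], [4, 6]].
Solving (C − 1I)v = 0 gives the eigenspace spanned by (-9, 6).
With v_2 = 6, v = (-9, 6), so v_1 = -9.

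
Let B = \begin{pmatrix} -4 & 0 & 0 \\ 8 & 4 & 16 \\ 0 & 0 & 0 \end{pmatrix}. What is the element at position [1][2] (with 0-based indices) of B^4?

1024

Characteristic polynomial: t^3 - 16t = t(t - 4)(t + 4), so the eigenvalues are -4, 0, 4.
t=4: eigenvector (0, 1, 0).
t=-4: eigenvector (1, -1, 0).
t=0: eigenvector (0, -4, 1).
P = [[0, 1, 0], [1, -1, -4], [0, 0, 1]], D = diag(4, -4, 0), P⁻¹ = [[1, 1, 4], [1, 0, 0], [0, 0, 1]].
B⁴ = P·diag(256, 256, 0)·P⁻¹ = [[256, 0, 0], [0, 256, 1024], [0, 0, 0]].
The requested entry is 1024.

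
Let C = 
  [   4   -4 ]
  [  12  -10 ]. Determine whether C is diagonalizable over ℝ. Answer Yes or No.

Characteristic polynomial: p(s) = s^2 + 6s + 8 = (s + 2)(s + 4).
All 2 eigenvalues are distinct, so C is diagonalizable.

Yes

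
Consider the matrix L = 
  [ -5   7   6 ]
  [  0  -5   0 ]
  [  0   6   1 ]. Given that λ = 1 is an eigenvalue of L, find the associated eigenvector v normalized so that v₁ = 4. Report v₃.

L − 1I = [[-6, 7, 6], [0, -6, 0], [0, 6, 0]].
Solving (L − 1I)v = 0 gives the eigenspace spanned by (4, 0, 4).
With v₁ = 4, v = (4, 0, 4), so v₃ = 4.

4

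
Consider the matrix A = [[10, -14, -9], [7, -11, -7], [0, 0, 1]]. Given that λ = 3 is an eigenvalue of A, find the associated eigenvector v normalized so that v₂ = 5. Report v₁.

A − 3I = [[7, -14, -9], [7, -14, -7], [0, 0, -2]].
Solving (A − 3I)v = 0 gives the eigenspace spanned by (10, 5, 0).
With v₂ = 5, v = (10, 5, 0), so v₁ = 10.

10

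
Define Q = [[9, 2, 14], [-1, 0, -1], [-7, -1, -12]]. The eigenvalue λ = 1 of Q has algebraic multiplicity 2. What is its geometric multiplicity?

1

Q − 1I = [[8, 2, 14], [-1, -1, -1], [-7, -1, -13]].
This matrix has rank 2, so its null space has dimension 3 − 2 = 1.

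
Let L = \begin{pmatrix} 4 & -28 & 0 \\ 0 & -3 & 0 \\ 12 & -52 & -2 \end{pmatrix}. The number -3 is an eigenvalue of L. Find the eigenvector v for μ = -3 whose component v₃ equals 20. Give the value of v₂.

5

L + 3I = [[7, -28, 0], [0, 0, 0], [12, -52, 1]].
Solving (L + 3I)v = 0 gives the eigenspace spanned by (20, 5, 20).
With v₃ = 20, v = (20, 5, 20), so v₂ = 5.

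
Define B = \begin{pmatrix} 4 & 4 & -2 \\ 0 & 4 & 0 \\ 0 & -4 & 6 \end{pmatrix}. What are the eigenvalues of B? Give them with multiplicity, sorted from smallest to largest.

Characteristic polynomial: p(μ) = μ^3 - 14μ^2 + 64μ - 96 = (μ - 6)(μ - 4)^2.
Roots (with multiplicity): 4, 4, 6.

4, 4, 6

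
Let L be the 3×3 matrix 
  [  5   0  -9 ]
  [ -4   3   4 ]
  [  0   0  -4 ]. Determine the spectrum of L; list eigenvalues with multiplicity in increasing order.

-4, 3, 5

Characteristic polynomial: p(μ) = μ^3 - 4μ^2 - 17μ + 60 = (μ - 5)(μ - 3)(μ + 4).
Roots (with multiplicity): -4, 3, 5.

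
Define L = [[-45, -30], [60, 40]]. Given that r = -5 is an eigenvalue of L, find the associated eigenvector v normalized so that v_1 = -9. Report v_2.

L + 5I = [[-40, -30], [60, 45]].
Solving (L + 5I)v = 0 gives the eigenspace spanned by (-9, 12).
With v_1 = -9, v = (-9, 12), so v_2 = 12.

12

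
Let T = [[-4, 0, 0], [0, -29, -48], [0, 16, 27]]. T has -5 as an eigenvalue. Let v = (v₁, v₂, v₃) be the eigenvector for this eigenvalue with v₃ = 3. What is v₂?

T + 5I = [[1, 0, 0], [0, -24, -48], [0, 16, 32]].
Solving (T + 5I)v = 0 gives the eigenspace spanned by (0, -6, 3).
With v₃ = 3, v = (0, -6, 3), so v₂ = -6.

-6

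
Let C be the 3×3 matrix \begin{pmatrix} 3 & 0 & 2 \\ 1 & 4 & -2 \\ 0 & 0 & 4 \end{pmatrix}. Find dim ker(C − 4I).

2

C − 4I = [[-1, 0, 2], [1, 0, -2], [0, 0, 0]].
This matrix has rank 1, so its null space has dimension 3 − 1 = 2.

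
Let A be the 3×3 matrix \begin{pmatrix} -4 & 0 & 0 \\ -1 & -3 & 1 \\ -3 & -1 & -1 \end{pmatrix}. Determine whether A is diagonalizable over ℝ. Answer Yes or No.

Characteristic polynomial: p(μ) = μ^3 + 8μ^2 + 20μ + 16 = (μ + 2)^2(μ + 4).
μ = -2 has algebraic multiplicity 2; rank(A + 2I) = 2, so geometric multiplicity = 1.
Geometric multiplicity < algebraic multiplicity, so A is not diagonalizable.

No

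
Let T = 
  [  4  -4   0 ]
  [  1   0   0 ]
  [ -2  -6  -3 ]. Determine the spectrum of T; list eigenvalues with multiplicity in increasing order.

Characteristic polynomial: p(s) = s^3 - s^2 - 8s + 12 = (s - 2)^2(s + 3).
Roots (with multiplicity): -3, 2, 2.

-3, 2, 2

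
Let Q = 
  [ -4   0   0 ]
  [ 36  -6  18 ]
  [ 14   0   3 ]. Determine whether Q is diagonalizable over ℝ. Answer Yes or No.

Characteristic polynomial: p(μ) = μ^3 + 7μ^2 - 6μ - 72 = (μ - 3)(μ + 4)(μ + 6).
All 3 eigenvalues are distinct, so Q is diagonalizable.

Yes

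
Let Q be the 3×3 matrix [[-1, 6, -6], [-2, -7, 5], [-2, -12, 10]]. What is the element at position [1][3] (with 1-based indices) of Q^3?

Characteristic polynomial: s^3 - 2s^2 - 13s - 10 = (s - 5)(s + 1)(s + 2), so the eigenvalues are -2, -1, 5.
s=-2: eigenvector (0, 1, 1).
s=5: eigenvector (1, -1, -2).
s=-1: eigenvector (1, -2, -2).
P = [[0, 1, 1], [1, -1, -2], [1, -2, -2]], D = diag(-2, 5, -1), P⁻¹ = [[2, 0, 1], [0, 1, -1], [1, -1, 1]].
Q³ = P·diag(-8, 125, -1)·P⁻¹ = [[-1, 126, -126], [-14, -127, 119], [-14, -252, 244]].
The requested entry is -126.

-126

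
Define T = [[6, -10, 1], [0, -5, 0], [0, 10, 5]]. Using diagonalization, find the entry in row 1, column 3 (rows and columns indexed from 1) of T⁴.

Characteristic polynomial: μ^3 - 6μ^2 - 25μ + 150 = (μ - 6)(μ - 5)(μ + 5), so the eigenvalues are -5, 5, 6.
μ=6: eigenvector (1, 0, 0).
μ=-5: eigenvector (1, 1, -1).
μ=5: eigenvector (-1, 0, 1).
P = [[1, 1, -1], [0, 1, 0], [0, -1, 1]], D = diag(6, -5, 5), P⁻¹ = [[1, 0, 1], [0, 1, 0], [0, 1, 1]].
T⁴ = P·diag(1296, 625, 625)·P⁻¹ = [[1296, 0, 671], [0, 625, 0], [0, 0, 625]].
The requested entry is 671.

671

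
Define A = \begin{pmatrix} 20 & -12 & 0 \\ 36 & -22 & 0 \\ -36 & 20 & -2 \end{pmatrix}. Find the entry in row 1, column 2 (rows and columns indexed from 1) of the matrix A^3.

-144

Characteristic polynomial: λ^3 + 4λ^2 - 4λ - 16 = (λ - 2)(λ + 2)(λ + 4), so the eigenvalues are -4, -2, 2.
λ=-4: eigenvector (1, 2, -2).
λ=2: eigenvector (-2, -3, 3).
λ=-2: eigenvector (0, 0, 1).
P = [[1, -2, 0], [2, -3, 0], [-2, 3, 1]], D = diag(-4, 2, -2), P⁻¹ = [[-3, 2, 0], [-2, 1, 0], [0, 1, 1]].
A³ = P·diag(-64, 8, -8)·P⁻¹ = [[224, -144, 0], [432, -280, 0], [-432, 272, -8]].
The requested entry is -144.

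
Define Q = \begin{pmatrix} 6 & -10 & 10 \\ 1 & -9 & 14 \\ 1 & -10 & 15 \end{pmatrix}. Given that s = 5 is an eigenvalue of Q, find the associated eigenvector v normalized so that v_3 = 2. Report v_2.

2

Q − 5I = [[1, -10, 10], [1, -14, 14], [1, -10, 10]].
Solving (Q − 5I)v = 0 gives the eigenspace spanned by (0, 2, 2).
With v_3 = 2, v = (0, 2, 2), so v_2 = 2.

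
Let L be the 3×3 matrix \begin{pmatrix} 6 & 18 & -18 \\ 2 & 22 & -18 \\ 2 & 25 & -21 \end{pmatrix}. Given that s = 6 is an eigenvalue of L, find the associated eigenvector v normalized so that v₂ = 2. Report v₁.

L − 6I = [[0, 18, -18], [2, 16, -18], [2, 25, -27]].
Solving (L − 6I)v = 0 gives the eigenspace spanned by (2, 2, 2).
With v₂ = 2, v = (2, 2, 2), so v₁ = 2.

2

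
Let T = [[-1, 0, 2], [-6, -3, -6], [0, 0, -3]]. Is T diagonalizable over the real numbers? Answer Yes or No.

Yes

Characteristic polynomial: p(μ) = μ^3 + 7μ^2 + 15μ + 9 = (μ + 1)(μ + 3)^2.
μ = -3 has algebraic multiplicity 2; rank(T + 3I) = 1, so geometric multiplicity = 2.
Every eigenvalue has geometric = algebraic multiplicity, so T is diagonalizable.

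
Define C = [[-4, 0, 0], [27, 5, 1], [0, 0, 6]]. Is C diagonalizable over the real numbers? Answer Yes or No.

Yes

Characteristic polynomial: p(s) = s^3 - 7s^2 - 14s + 120 = (s - 6)(s - 5)(s + 4).
All 3 eigenvalues are distinct, so C is diagonalizable.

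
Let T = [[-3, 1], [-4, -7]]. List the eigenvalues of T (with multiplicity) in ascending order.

Characteristic polynomial: p(s) = s^2 + 10s + 25 = (s + 5)^2.
Roots (with multiplicity): -5, -5.

-5, -5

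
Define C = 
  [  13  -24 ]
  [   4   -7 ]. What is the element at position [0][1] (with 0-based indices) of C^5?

-18744

Characteristic polynomial: t^2 - 6t + 5 = (t - 5)(t - 1), so the eigenvalues are 1, 5.
t=1: eigenvector (-2, -1).
t=5: eigenvector (3, 1).
P = [[-2, 3], [-1, 1]], D = diag(1, 5), P⁻¹ = [[1, -3], [1, -2]].
C⁵ = P·diag(1, 3125)·P⁻¹ = [[9373, -18744], [3124, -6247]].
The requested entry is -18744.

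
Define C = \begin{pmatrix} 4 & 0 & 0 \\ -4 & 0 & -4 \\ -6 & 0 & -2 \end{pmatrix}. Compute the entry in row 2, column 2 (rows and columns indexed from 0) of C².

4

Characteristic polynomial: t^3 - 2t^2 - 8t = t(t - 4)(t + 2), so the eigenvalues are -2, 0, 4.
t=4: eigenvector (1, 0, -1).
t=-2: eigenvector (0, 2, 1).
t=0: eigenvector (0, 1, 0).
P = [[1, 0, 0], [0, 2, 1], [-1, 1, 0]], D = diag(4, -2, 0), P⁻¹ = [[1, 0, 0], [1, 0, 1], [-2, 1, -2]].
C² = P·diag(16, 4, 0)·P⁻¹ = [[16, 0, 0], [8, 0, 8], [-12, 0, 4]].
The requested entry is 4.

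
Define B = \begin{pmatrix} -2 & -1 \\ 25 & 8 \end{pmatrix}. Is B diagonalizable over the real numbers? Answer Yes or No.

No

Characteristic polynomial: p(r) = r^2 - 6r + 9 = (r - 3)^2.
r = 3 has algebraic multiplicity 2; rank(B − 3I) = 1, so geometric multiplicity = 1.
Geometric multiplicity < algebraic multiplicity, so B is not diagonalizable.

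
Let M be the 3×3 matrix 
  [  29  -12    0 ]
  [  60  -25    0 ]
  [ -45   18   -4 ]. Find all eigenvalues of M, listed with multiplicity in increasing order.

Characteristic polynomial: p(λ) = λ^3 - 21λ - 20 = (λ - 5)(λ + 1)(λ + 4).
Roots (with multiplicity): -4, -1, 5.

-4, -1, 5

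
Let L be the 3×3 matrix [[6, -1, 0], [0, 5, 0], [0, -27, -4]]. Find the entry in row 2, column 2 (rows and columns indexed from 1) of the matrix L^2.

25

Characteristic polynomial: μ^3 - 7μ^2 - 14μ + 120 = (μ - 6)(μ - 5)(μ + 4), so the eigenvalues are -4, 5, 6.
μ=6: eigenvector (1, 0, 0).
μ=-4: eigenvector (0, 0, 1).
μ=5: eigenvector (-1, -1, 3).
P = [[1, 0, -1], [0, 0, -1], [0, 1, 3]], D = diag(6, -4, 5), P⁻¹ = [[1, -1, 0], [0, 3, 1], [0, -1, 0]].
L² = P·diag(36, 16, 25)·P⁻¹ = [[36, -11, 0], [0, 25, 0], [0, -27, 16]].
The requested entry is 25.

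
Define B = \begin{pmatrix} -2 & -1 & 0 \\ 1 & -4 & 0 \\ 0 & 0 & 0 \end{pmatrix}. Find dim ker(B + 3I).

B + 3I = [[1, -1, 0], [1, -1, 0], [0, 0, 3]].
This matrix has rank 2, so its null space has dimension 3 − 2 = 1.

1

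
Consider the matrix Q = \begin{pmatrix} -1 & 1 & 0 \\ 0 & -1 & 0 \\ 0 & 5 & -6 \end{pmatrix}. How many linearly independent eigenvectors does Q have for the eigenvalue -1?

Q + 1I = [[0, 1, 0], [0, 0, 0], [0, 5, -5]].
This matrix has rank 2, so its null space has dimension 3 − 2 = 1.

1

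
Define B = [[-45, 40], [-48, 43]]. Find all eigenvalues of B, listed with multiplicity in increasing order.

-5, 3

Characteristic polynomial: p(s) = s^2 + 2s - 15 = (s - 3)(s + 5).
Roots (with multiplicity): -5, 3.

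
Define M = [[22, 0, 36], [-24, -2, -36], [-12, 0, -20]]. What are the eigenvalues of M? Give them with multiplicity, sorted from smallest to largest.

Characteristic polynomial: p(t) = t^3 - 12t - 16 = (t - 4)(t + 2)^2.
Roots (with multiplicity): -2, -2, 4.

-2, -2, 4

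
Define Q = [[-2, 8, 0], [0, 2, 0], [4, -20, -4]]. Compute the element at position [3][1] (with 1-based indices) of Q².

-24

Characteristic polynomial: r^3 + 4r^2 - 4r - 16 = (r - 2)(r + 2)(r + 4), so the eigenvalues are -4, -2, 2.
r=-2: eigenvector (1, 0, 2).
r=2: eigenvector (2, 1, -2).
r=-4: eigenvector (0, 0, 1).
P = [[1, 2, 0], [0, 1, 0], [2, -2, 1]], D = diag(-2, 2, -4), P⁻¹ = [[1, -2, 0], [0, 1, 0], [-2, 6, 1]].
Q² = P·diag(4, 4, 16)·P⁻¹ = [[4, 0, 0], [0, 4, 0], [-24, 72, 16]].
The requested entry is -24.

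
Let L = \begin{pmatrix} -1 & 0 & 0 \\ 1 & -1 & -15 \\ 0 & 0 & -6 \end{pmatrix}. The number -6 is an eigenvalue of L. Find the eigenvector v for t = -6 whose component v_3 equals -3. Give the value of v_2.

-9

L + 6I = [[5, 0, 0], [1, 5, -15], [0, 0, 0]].
Solving (L + 6I)v = 0 gives the eigenspace spanned by (0, -9, -3).
With v_3 = -3, v = (0, -9, -3), so v_2 = -9.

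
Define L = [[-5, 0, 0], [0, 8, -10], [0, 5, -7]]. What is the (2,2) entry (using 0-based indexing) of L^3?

-43

Characteristic polynomial: r^3 + 4r^2 - 11r - 30 = (r - 3)(r + 2)(r + 5), so the eigenvalues are -5, -2, 3.
r=-2: eigenvector (0, -1, -1).
r=-5: eigenvector (1, 0, 0).
r=3: eigenvector (0, 2, 1).
P = [[0, 1, 0], [-1, 0, 2], [-1, 0, 1]], D = diag(-2, -5, 3), P⁻¹ = [[0, 1, -2], [1, 0, 0], [0, 1, -1]].
L³ = P·diag(-8, -125, 27)·P⁻¹ = [[-125, 0, 0], [0, 62, -70], [0, 35, -43]].
The requested entry is -43.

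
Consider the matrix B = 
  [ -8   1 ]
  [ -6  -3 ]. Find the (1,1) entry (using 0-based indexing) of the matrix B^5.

Characteristic polynomial: t^2 + 11t + 30 = (t + 5)(t + 6), so the eigenvalues are -6, -5.
t=-6: eigenvector (1, 2).
t=-5: eigenvector (1, 3).
P = [[1, 1], [2, 3]], D = diag(-6, -5), P⁻¹ = [[3, -1], [-2, 1]].
B⁵ = P·diag(-7776, -3125)·P⁻¹ = [[-17078, 4651], [-27906, 6177]].
The requested entry is 6177.

6177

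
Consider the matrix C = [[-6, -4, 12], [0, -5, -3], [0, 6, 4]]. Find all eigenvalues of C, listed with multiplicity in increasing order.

Characteristic polynomial: p(μ) = μ^3 + 7μ^2 + 4μ - 12 = (μ - 1)(μ + 2)(μ + 6).
Roots (with multiplicity): -6, -2, 1.

-6, -2, 1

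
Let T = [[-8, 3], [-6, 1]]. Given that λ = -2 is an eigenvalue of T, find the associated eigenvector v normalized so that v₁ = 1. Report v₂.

T + 2I = [[-6, 3], [-6, 3]].
Solving (T + 2I)v = 0 gives the eigenspace spanned by (1, 2).
With v₁ = 1, v = (1, 2), so v₂ = 2.

2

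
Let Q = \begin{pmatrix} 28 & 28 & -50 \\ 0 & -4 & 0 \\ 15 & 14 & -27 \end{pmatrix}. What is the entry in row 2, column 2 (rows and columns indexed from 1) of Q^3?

Characteristic polynomial: μ^3 + 3μ^2 - 10μ - 24 = (μ - 3)(μ + 2)(μ + 4), so the eigenvalues are -4, -2, 3.
μ=-2: eigenvector (-5, 0, -3).
μ=-4: eigenvector (-4, 1, -2).
μ=3: eigenvector (2, 0, 1).
P = [[-5, -4, 2], [0, 1, 0], [-3, -2, 1]], D = diag(-2, -4, 3), P⁻¹ = [[1, 0, -2], [0, 1, 0], [3, 2, -5]].
Q³ = P·diag(-8, -64, 27)·P⁻¹ = [[202, 364, -350], [0, -64, 0], [105, 182, -183]].
The requested entry is -64.

-64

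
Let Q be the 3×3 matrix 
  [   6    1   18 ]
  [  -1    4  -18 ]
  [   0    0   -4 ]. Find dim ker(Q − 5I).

Q − 5I = [[1, 1, 18], [-1, -1, -18], [0, 0, -9]].
This matrix has rank 2, so its null space has dimension 3 − 2 = 1.

1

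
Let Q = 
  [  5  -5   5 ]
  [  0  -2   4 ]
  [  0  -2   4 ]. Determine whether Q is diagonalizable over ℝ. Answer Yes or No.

Yes

Characteristic polynomial: p(t) = t^3 - 7t^2 + 10t = t(t - 5)(t - 2).
All 3 eigenvalues are distinct, so Q is diagonalizable.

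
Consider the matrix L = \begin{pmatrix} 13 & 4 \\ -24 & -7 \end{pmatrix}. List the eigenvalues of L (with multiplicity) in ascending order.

1, 5

Characteristic polynomial: p(λ) = λ^2 - 6λ + 5 = (λ - 5)(λ - 1).
Roots (with multiplicity): 1, 5.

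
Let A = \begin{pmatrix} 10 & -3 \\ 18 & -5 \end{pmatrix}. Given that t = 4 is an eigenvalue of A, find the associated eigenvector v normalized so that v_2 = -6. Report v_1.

-3

A − 4I = [[6, -3], [18, -9]].
Solving (A − 4I)v = 0 gives the eigenspace spanned by (-3, -6).
With v_2 = -6, v = (-3, -6), so v_1 = -3.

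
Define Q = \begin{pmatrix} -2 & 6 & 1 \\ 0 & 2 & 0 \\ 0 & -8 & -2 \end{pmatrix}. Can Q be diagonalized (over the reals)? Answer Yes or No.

No

Characteristic polynomial: p(λ) = λ^3 + 2λ^2 - 4λ - 8 = (λ - 2)(λ + 2)^2.
λ = -2 has algebraic multiplicity 2; rank(Q + 2I) = 2, so geometric multiplicity = 1.
Geometric multiplicity < algebraic multiplicity, so Q is not diagonalizable.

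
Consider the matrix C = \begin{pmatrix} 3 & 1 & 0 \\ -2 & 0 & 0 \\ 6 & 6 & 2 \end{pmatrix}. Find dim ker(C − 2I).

C − 2I = [[1, 1, 0], [-2, -2, 0], [6, 6, 0]].
This matrix has rank 1, so its null space has dimension 3 − 1 = 2.

2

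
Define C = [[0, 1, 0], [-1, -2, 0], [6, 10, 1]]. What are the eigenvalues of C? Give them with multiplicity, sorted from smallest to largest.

Characteristic polynomial: p(λ) = λ^3 + λ^2 - λ - 1 = (λ - 1)(λ + 1)^2.
Roots (with multiplicity): -1, -1, 1.

-1, -1, 1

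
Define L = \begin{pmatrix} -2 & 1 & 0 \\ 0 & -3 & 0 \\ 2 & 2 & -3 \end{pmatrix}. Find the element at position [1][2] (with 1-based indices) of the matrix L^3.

Characteristic polynomial: μ^3 + 8μ^2 + 21μ + 18 = (μ + 2)(μ + 3)^2, so the eigenvalues are -3, -3, -2.
μ=-2: eigenvector (1, 0, 2).
μ=-3: eigenvector (-1, 1, 0).
μ=-3: eigenvector (2, -2, 1).
P = [[1, -1, 2], [0, 1, -2], [2, 0, 1]], D = diag(-2, -3, -3), P⁻¹ = [[1, 1, 0], [-4, -3, 2], [-2, -2, 1]].
L³ = P·diag(-8, -27, -27)·P⁻¹ = [[-8, 19, 0], [0, -27, 0], [38, 38, -27]].
The requested entry is 19.

19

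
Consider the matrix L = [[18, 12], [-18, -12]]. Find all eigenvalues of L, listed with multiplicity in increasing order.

Characteristic polynomial: p(λ) = λ^2 - 6λ = λ(λ - 6).
Roots (with multiplicity): 0, 6.

0, 6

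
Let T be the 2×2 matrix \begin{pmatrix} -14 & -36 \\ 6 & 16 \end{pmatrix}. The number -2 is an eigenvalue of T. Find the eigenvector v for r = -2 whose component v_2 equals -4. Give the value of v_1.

T + 2I = [[-12, -36], [6, 18]].
Solving (T + 2I)v = 0 gives the eigenspace spanned by (12, -4).
With v_2 = -4, v = (12, -4), so v_1 = 12.

12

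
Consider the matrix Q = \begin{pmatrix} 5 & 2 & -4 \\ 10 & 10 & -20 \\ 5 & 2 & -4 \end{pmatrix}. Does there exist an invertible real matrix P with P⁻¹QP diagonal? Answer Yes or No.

Yes

Characteristic polynomial: p(s) = s^3 - 11s^2 + 30s = s(s - 6)(s - 5).
All 3 eigenvalues are distinct, so Q is diagonalizable.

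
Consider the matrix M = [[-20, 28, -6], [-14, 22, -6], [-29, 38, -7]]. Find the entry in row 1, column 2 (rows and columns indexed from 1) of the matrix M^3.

1084

Characteristic polynomial: s^3 + 5s^2 - 8s - 12 = (s - 2)(s + 1)(s + 6), so the eigenvalues are -6, -1, 2.
s=-6: eigenvector (5, 4, 7).
s=2: eigenvector (1, 1, 1).
s=-1: eigenvector (2, 2, 3).
P = [[5, 1, 2], [4, 1, 2], [7, 1, 3]], D = diag(-6, 2, -1), P⁻¹ = [[1, -1, 0], [2, 1, -2], [-3, 2, 1]].
M³ = P·diag(-216, 8, -1)·P⁻¹ = [[-1058, 1084, -18], [-842, 868, -18], [-1487, 1514, -19]].
The requested entry is 1084.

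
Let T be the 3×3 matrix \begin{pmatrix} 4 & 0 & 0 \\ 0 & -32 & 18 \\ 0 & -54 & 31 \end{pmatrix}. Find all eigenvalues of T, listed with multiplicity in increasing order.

Characteristic polynomial: p(r) = r^3 - 3r^2 - 24r + 80 = (r - 4)^2(r + 5).
Roots (with multiplicity): -5, 4, 4.

-5, 4, 4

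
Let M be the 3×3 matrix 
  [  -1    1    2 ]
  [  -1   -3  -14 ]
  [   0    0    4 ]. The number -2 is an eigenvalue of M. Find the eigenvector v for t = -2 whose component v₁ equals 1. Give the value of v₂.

-1

M + 2I = [[1, 1, 2], [-1, -1, -14], [0, 0, 6]].
Solving (M + 2I)v = 0 gives the eigenspace spanned by (1, -1, 0).
With v₁ = 1, v = (1, -1, 0), so v₂ = -1.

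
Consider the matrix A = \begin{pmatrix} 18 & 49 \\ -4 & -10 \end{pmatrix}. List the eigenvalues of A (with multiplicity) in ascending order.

Characteristic polynomial: p(r) = r^2 - 8r + 16 = (r - 4)^2.
Roots (with multiplicity): 4, 4.

4, 4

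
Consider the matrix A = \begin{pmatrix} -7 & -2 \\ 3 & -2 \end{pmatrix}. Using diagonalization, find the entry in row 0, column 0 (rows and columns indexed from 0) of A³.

-247

Characteristic polynomial: λ^2 + 9λ + 20 = (λ + 4)(λ + 5), so the eigenvalues are -5, -4.
λ=-5: eigenvector (-1, 1).
λ=-4: eigenvector (-2, 3).
P = [[-1, -2], [1, 3]], D = diag(-5, -4), P⁻¹ = [[-3, -2], [1, 1]].
A³ = P·diag(-125, -64)·P⁻¹ = [[-247, -122], [183, 58]].
The requested entry is -247.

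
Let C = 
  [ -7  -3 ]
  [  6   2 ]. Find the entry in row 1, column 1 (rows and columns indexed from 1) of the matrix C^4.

Characteristic polynomial: r^2 + 5r + 4 = (r + 1)(r + 4), so the eigenvalues are -4, -1.
r=-1: eigenvector (-1, 2).
r=-4: eigenvector (-1, 1).
P = [[-1, -1], [2, 1]], D = diag(-1, -4), P⁻¹ = [[1, 1], [-2, -1]].
C⁴ = P·diag(1, 256)·P⁻¹ = [[511, 255], [-510, -254]].
The requested entry is 511.

511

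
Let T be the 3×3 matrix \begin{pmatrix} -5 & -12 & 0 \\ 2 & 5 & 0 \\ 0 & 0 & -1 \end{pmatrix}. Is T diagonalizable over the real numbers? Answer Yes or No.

Characteristic polynomial: p(r) = r^3 + r^2 - r - 1 = (r - 1)(r + 1)^2.
r = -1 has algebraic multiplicity 2; rank(T + 1I) = 1, so geometric multiplicity = 2.
Every eigenvalue has geometric = algebraic multiplicity, so T is diagonalizable.

Yes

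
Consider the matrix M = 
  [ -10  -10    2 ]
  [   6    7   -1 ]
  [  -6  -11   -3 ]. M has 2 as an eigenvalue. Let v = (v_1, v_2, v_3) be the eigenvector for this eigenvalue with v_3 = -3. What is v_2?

3

M − 2I = [[-12, -10, 2], [6, 5, -1], [-6, -11, -5]].
Solving (M − 2I)v = 0 gives the eigenspace spanned by (-3, 3, -3).
With v_3 = -3, v = (-3, 3, -3), so v_2 = 3.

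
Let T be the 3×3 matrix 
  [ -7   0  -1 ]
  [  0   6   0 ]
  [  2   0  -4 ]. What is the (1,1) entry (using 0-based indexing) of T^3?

216

Characteristic polynomial: μ^3 + 5μ^2 - 36μ - 180 = (μ - 6)(μ + 5)(μ + 6), so the eigenvalues are -6, -5, 6.
μ=-5: eigenvector (-1, 0, 2).
μ=6: eigenvector (0, 1, 0).
μ=-6: eigenvector (-1, 0, 1).
P = [[-1, 0, -1], [0, 1, 0], [2, 0, 1]], D = diag(-5, 6, -6), P⁻¹ = [[1, 0, 1], [0, 1, 0], [-2, 0, -1]].
T³ = P·diag(-125, 216, -216)·P⁻¹ = [[-307, 0, -91], [0, 216, 0], [182, 0, -34]].
The requested entry is 216.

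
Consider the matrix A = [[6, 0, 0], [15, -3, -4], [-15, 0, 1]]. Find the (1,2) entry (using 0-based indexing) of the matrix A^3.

-28

Characteristic polynomial: λ^3 - 4λ^2 - 15λ + 18 = (λ - 6)(λ - 1)(λ + 3), so the eigenvalues are -3, 1, 6.
λ=6: eigenvector (1, 3, -3).
λ=1: eigenvector (0, -1, 1).
λ=-3: eigenvector (0, 1, 0).
P = [[1, 0, 0], [3, -1, 1], [-3, 1, 0]], D = diag(6, 1, -3), P⁻¹ = [[1, 0, 0], [3, 0, 1], [0, 1, 1]].
A³ = P·diag(216, 1, -27)·P⁻¹ = [[216, 0, 0], [645, -27, -28], [-645, 0, 1]].
The requested entry is -28.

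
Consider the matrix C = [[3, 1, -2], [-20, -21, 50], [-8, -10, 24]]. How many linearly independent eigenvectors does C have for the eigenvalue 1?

1

C − 1I = [[2, 1, -2], [-20, -22, 50], [-8, -10, 23]].
This matrix has rank 2, so its null space has dimension 3 − 2 = 1.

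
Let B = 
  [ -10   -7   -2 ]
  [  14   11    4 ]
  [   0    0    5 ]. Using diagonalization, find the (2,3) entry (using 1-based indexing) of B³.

244

Characteristic polynomial: λ^3 - 6λ^2 - 7λ + 60 = (λ - 5)(λ - 4)(λ + 3), so the eigenvalues are -3, 4, 5.
λ=4: eigenvector (1, -2, 0).
λ=-3: eigenvector (1, -1, 0).
λ=5: eigenvector (-2, 4, 1).
P = [[1, 1, -2], [-2, -1, 4], [0, 0, 1]], D = diag(4, -3, 5), P⁻¹ = [[-1, -1, 2], [2, 1, 0], [0, 0, 1]].
B³ = P·diag(64, -27, 125)·P⁻¹ = [[-118, -91, -122], [182, 155, 244], [0, 0, 125]].
The requested entry is 244.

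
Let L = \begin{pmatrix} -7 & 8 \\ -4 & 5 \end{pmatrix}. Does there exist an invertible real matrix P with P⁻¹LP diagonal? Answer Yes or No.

Characteristic polynomial: p(t) = t^2 + 2t - 3 = (t - 1)(t + 3).
All 2 eigenvalues are distinct, so L is diagonalizable.

Yes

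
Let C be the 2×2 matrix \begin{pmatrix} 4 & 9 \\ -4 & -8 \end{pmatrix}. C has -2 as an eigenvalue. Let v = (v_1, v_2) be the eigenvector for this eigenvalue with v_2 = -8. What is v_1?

C + 2I = [[6, 9], [-4, -6]].
Solving (C + 2I)v = 0 gives the eigenspace spanned by (12, -8).
With v_2 = -8, v = (12, -8), so v_1 = 12.

12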